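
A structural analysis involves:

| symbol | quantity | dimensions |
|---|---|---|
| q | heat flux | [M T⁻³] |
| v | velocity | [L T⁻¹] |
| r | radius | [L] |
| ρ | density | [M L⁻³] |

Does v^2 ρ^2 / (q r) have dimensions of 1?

no

Sum the exponent of each base dimension across the product:
  M: −[q]_M + 2·[v]_M − [r]_M + 2·[ρ]_M = −(1) + 2·(0) − (0) + 2·(1) = 1
  L: −[q]_L + 2·[v]_L − [r]_L + 2·[ρ]_L = −(0) + 2·(1) − (1) + 2·(-3) = -5
  T: −[q]_T + 2·[v]_T − [r]_T + 2·[ρ]_T = −(-3) + 2·(-1) − (0) + 2·(0) = 1
Net dimensions [M L⁻⁵ T] ≠ [1] — not dimensionless.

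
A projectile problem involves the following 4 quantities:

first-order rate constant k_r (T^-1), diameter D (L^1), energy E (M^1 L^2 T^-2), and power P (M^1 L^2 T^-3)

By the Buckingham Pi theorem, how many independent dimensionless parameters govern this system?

There are 4 variables and 3 base dimensions (M, L, T).
The dimension matrix has rank 3.
Independent dimensionless groups: 4 − 3 = 1.

1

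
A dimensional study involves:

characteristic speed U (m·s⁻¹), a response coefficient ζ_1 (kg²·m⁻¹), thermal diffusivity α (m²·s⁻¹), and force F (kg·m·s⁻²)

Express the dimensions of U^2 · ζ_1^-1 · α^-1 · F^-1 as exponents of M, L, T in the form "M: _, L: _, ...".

M: -3, L: 0, T: 1

Collect each base-dimension exponent across the product:
  M: 2·(0) − (2) − (0) − (1) = -3
  L: 2·(1) − (-1) − (2) − (1) = 0
  T: 2·(-1) − (0) − (-1) − (-2) = 1
So the dimensions are [M⁻³ T].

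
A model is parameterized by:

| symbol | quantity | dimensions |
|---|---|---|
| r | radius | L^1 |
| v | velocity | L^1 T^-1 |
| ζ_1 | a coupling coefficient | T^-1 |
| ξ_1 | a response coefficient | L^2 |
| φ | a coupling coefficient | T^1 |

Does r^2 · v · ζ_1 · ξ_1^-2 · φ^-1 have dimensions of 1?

no

Sum the exponent of each base dimension across the product:
  L: 2·[r]_L + [v]_L + [ζ_1]_L − 2·[ξ_1]_L − [φ]_L = 2·(1) + (1) + (0) − 2·(2) − (0) = -1
  T: 2·[r]_T + [v]_T + [ζ_1]_T − 2·[ξ_1]_T − [φ]_T = 2·(0) + (-1) + (-1) − 2·(0) − (1) = -3
Net dimensions [L⁻¹ T⁻³] ≠ [1] — not dimensionless.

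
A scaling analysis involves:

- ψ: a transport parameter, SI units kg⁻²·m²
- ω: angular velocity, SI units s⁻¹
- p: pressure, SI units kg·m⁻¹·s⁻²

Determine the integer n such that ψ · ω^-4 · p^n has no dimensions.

2

Balance the M exponent: (1)·n from p, plus (-2) − 4·(0) = -2 from the rest, must sum to zero.
n − 2 = 0, so n = 2.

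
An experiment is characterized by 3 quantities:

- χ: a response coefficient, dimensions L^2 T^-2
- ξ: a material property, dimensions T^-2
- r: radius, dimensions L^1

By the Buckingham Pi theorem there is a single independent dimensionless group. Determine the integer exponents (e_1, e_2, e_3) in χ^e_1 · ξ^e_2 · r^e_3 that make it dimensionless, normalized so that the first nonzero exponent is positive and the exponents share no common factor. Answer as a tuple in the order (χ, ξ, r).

L: e_1·(2) + e_2·(0) + e_3·(1) = 0
T: e_1·(-2) + e_2·(-2) + e_3·(0) = 0
Solving this homogeneous linear system for the smallest-integer solution (first nonzero entry positive) gives (1, -1, -2).

(1, -1, -2)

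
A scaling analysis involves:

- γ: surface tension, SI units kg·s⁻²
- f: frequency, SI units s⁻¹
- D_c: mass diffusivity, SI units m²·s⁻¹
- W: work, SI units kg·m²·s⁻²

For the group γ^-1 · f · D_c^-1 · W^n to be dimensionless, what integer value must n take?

1

Balance the M exponent: (1)·n from W, plus −(1) + (0) − (0) = -1 from the rest, must sum to zero.
n − 1 = 0, so n = 1.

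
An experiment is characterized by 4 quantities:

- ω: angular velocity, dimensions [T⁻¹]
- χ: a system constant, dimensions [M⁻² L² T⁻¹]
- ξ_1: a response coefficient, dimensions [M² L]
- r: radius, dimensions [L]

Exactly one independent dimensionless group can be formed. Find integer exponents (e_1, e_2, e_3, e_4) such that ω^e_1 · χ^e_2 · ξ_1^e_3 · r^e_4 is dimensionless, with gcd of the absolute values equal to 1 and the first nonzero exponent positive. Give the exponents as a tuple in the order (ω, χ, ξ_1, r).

(1, -1, -1, 3)

M: e_1·(0) + e_2·(-2) + e_3·(2) + e_4·(0) = 0
L: e_1·(0) + e_2·(2) + e_3·(1) + e_4·(1) = 0
T: e_1·(-1) + e_2·(-1) + e_3·(0) + e_4·(0) = 0
Solving this homogeneous linear system for the smallest-integer solution (first nonzero entry positive) gives (1, -1, -1, 3).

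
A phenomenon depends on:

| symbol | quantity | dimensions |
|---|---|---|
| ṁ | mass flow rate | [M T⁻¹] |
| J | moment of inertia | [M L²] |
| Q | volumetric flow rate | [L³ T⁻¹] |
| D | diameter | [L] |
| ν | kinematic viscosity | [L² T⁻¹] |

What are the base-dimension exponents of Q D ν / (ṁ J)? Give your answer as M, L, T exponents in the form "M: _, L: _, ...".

M: -2, L: 4, T: -1

Collect each base-dimension exponent across the product:
  M: −(1) − (1) + (0) + (0) + (0) = -2
  L: −(0) − (2) + (3) + (1) + (2) = 4
  T: −(-1) − (0) + (-1) + (0) + (-1) = -1
So the dimensions are [M⁻² L⁴ T⁻¹].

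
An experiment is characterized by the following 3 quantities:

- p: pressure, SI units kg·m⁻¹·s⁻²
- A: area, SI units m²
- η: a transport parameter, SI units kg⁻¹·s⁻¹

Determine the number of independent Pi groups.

There are 3 variables and 3 base dimensions (M, L, T).
The dimension matrix has rank 3.
Independent dimensionless groups: 3 − 3 = 0.

0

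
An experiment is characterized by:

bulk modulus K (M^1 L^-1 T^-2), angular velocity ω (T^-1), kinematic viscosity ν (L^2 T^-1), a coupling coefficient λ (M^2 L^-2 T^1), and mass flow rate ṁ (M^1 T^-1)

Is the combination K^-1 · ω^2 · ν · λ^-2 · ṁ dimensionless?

Sum the exponent of each base dimension across the product:
  M: −[K]_M + 2·[ω]_M + [ν]_M − 2·[λ]_M + [ṁ]_M = −(1) + 2·(0) + (0) − 2·(2) + (1) = -4
  L: −[K]_L + 2·[ω]_L + [ν]_L − 2·[λ]_L + [ṁ]_L = −(-1) + 2·(0) + (2) − 2·(-2) + (0) = 7
  T: −[K]_T + 2·[ω]_T + [ν]_T − 2·[λ]_T + [ṁ]_T = −(-2) + 2·(-1) + (-1) − 2·(1) + (-1) = -4
Net dimensions [M⁻⁴ L⁷ T⁻⁴] ≠ [1] — not dimensionless.

no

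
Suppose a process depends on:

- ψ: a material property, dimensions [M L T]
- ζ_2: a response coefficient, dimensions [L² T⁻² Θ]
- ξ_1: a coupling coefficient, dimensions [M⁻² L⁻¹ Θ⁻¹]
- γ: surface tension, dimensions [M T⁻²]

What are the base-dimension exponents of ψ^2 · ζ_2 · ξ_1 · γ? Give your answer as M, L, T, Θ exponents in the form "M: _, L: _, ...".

Collect each base-dimension exponent across the product:
  M: 2·(1) + (0) + (-2) + (1) = 1
  L: 2·(1) + (2) + (-1) + (0) = 3
  T: 2·(1) + (-2) + (0) + (-2) = -2
  Θ: 2·(0) + (1) + (-1) + (0) = 0
So the dimensions are [M L³ T⁻²].

M: 1, L: 3, T: -2, Θ: 0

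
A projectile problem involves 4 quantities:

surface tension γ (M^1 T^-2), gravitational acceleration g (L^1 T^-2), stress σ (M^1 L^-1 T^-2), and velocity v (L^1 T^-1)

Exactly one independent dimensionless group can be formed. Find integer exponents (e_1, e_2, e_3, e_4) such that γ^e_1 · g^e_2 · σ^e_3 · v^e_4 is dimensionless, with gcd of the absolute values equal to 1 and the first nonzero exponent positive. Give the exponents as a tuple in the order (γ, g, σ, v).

M: e_1·(1) + e_2·(0) + e_3·(1) + e_4·(0) = 0
L: e_1·(0) + e_2·(1) + e_3·(-1) + e_4·(1) = 0
T: e_1·(-2) + e_2·(-2) + e_3·(-2) + e_4·(-1) = 0
Solving this homogeneous linear system for the smallest-integer solution (first nonzero entry positive) gives (1, 1, -1, -2).

(1, 1, -1, -2)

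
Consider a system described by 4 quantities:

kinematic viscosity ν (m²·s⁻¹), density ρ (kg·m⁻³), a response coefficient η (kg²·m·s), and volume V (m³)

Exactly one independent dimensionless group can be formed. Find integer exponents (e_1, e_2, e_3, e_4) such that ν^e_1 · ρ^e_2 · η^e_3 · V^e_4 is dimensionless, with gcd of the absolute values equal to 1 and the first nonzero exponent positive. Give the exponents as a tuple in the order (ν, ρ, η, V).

M: e_1·(0) + e_2·(1) + e_3·(2) + e_4·(0) = 0
L: e_1·(2) + e_2·(-3) + e_3·(1) + e_4·(3) = 0
T: e_1·(-1) + e_2·(0) + e_3·(1) + e_4·(0) = 0
Solving this homogeneous linear system for the smallest-integer solution (first nonzero entry positive) gives (1, -2, 1, -3).

(1, -2, 1, -3)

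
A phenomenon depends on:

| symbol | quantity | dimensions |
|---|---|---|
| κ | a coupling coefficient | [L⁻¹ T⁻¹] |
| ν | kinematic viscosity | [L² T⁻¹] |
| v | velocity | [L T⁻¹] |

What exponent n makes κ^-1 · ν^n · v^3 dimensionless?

-2

Balance the L exponent: (2)·n from ν, plus −(-1) + 3·(1) = 4 from the rest, must sum to zero.
2n + 4 = 0, so n = -2.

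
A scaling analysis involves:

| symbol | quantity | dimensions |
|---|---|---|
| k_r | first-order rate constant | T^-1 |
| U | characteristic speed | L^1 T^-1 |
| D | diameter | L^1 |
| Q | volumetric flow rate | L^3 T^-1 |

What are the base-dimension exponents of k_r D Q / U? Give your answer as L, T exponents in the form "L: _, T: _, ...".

L: 3, T: -1

Collect each base-dimension exponent across the product:
  L: (0) − (1) + (1) + (3) = 3
  T: (-1) − (-1) + (0) + (-1) = -1
So the dimensions are [L³ T⁻¹].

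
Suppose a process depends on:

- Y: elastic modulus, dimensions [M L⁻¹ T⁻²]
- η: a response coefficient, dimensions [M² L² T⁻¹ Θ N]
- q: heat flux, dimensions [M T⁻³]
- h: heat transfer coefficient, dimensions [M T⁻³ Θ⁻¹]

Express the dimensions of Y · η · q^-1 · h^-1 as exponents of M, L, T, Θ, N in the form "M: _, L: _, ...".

Collect each base-dimension exponent across the product:
  M: (1) + (2) − (1) − (1) = 1
  L: (-1) + (2) − (0) − (0) = 1
  T: (-2) + (-1) − (-3) − (-3) = 3
  Θ: (0) + (1) − (0) − (-1) = 2
  N: (0) + (1) − (0) − (0) = 1
So the dimensions are [M L T³ Θ² N].

M: 1, L: 1, T: 3, Θ: 2, N: 1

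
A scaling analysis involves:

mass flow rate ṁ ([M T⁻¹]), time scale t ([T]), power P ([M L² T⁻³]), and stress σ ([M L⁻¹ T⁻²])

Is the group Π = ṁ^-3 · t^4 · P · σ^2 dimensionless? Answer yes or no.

yes

Sum the exponent of each base dimension across the product:
  M: −3·[ṁ]_M + 4·[t]_M + [P]_M + 2·[σ]_M = −3·(1) + 4·(0) + (1) + 2·(1) = 0
  L: −3·[ṁ]_L + 4·[t]_L + [P]_L + 2·[σ]_L = −3·(0) + 4·(0) + (2) + 2·(-1) = 0
  T: −3·[ṁ]_T + 4·[t]_T + [P]_T + 2·[σ]_T = −3·(-1) + 4·(1) + (-3) + 2·(-2) = 0
All base exponents vanish — dimensionless.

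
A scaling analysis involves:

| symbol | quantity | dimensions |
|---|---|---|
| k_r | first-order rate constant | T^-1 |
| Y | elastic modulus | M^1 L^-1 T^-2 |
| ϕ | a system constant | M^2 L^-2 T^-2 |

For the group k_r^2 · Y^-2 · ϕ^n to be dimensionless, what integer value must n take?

Balance the M exponent: (2)·n from ϕ, plus 2·(0) − 2·(1) = -2 from the rest, must sum to zero.
2n − 2 = 0, so n = 1.

1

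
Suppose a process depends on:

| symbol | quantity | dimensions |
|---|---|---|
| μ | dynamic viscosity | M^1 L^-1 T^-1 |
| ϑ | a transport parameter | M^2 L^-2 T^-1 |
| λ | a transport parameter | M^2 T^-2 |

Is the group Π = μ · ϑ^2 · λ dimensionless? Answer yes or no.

Sum the exponent of each base dimension across the product:
  M: [μ]_M + 2·[ϑ]_M + [λ]_M = (1) + 2·(2) + (2) = 7
  L: [μ]_L + 2·[ϑ]_L + [λ]_L = (-1) + 2·(-2) + (0) = -5
  T: [μ]_T + 2·[ϑ]_T + [λ]_T = (-1) + 2·(-1) + (-2) = -5
Net dimensions [M⁷ L⁻⁵ T⁻⁵] ≠ [1] — not dimensionless.

no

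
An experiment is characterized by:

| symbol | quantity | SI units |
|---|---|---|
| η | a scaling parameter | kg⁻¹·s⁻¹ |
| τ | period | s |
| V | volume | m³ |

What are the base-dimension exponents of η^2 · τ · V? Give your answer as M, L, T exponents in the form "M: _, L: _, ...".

M: -2, L: 3, T: -1

Collect each base-dimension exponent across the product:
  M: 2·(-1) + (0) + (0) = -2
  L: 2·(0) + (0) + (3) = 3
  T: 2·(-1) + (1) + (0) = -1
So the dimensions are [M⁻² L³ T⁻¹].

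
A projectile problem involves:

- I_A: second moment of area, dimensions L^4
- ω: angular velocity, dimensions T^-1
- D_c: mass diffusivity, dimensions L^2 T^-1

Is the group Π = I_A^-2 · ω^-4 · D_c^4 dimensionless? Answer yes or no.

Sum the exponent of each base dimension across the product:
  L: −2·[I_A]_L − 4·[ω]_L + 4·[D_c]_L = −2·(4) − 4·(0) + 4·(2) = 0
  T: −2·[I_A]_T − 4·[ω]_T + 4·[D_c]_T = −2·(0) − 4·(-1) + 4·(-1) = 0
All base exponents vanish — dimensionless.

yes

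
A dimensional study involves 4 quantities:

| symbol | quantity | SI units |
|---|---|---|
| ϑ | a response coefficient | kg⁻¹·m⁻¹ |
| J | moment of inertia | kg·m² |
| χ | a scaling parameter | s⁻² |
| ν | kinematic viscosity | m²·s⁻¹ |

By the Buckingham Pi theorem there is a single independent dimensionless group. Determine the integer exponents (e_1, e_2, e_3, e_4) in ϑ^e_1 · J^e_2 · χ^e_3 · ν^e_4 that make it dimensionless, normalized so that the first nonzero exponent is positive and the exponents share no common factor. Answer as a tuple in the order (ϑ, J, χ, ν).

(4, 4, 1, -2)

M: e_1·(-1) + e_2·(1) + e_3·(0) + e_4·(0) = 0
L: e_1·(-1) + e_2·(2) + e_3·(0) + e_4·(2) = 0
T: e_1·(0) + e_2·(0) + e_3·(-2) + e_4·(-1) = 0
Solving this homogeneous linear system for the smallest-integer solution (first nonzero entry positive) gives (4, 4, 1, -2).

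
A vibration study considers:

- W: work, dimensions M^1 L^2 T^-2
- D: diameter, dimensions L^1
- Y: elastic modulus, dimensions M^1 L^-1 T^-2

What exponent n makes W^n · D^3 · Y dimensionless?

-1

Balance the M exponent: (1)·n from W, plus 3·(0) + (1) = 1 from the rest, must sum to zero.
n + 1 = 0, so n = -1.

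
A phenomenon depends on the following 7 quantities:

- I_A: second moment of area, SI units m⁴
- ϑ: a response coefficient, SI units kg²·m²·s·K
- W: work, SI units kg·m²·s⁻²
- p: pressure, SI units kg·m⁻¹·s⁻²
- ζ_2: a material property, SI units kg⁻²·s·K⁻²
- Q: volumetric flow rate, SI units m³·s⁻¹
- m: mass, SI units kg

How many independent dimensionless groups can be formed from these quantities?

3

There are 7 variables and 4 base dimensions (M, L, T, Θ).
The dimension matrix has rank 4.
Independent dimensionless groups: 7 − 4 = 3.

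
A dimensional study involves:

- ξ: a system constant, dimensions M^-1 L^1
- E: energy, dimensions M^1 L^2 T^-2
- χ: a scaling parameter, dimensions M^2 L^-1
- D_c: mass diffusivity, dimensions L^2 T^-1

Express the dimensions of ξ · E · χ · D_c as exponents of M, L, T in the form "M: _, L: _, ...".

Collect each base-dimension exponent across the product:
  M: (-1) + (1) + (2) + (0) = 2
  L: (1) + (2) + (-1) + (2) = 4
  T: (0) + (-2) + (0) + (-1) = -3
So the dimensions are [M² L⁴ T⁻³].

M: 2, L: 4, T: -3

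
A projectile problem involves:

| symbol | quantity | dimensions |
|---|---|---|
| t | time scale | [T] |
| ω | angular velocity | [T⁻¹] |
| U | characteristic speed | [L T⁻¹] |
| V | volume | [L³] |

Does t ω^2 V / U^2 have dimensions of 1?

no

Sum the exponent of each base dimension across the product:
  L: [t]_L + 2·[ω]_L − 2·[U]_L + [V]_L = (0) + 2·(0) − 2·(1) + (3) = 1
  T: [t]_T + 2·[ω]_T − 2·[U]_T + [V]_T = (1) + 2·(-1) − 2·(-1) + (0) = 1
Net dimensions [L T] ≠ [1] — not dimensionless.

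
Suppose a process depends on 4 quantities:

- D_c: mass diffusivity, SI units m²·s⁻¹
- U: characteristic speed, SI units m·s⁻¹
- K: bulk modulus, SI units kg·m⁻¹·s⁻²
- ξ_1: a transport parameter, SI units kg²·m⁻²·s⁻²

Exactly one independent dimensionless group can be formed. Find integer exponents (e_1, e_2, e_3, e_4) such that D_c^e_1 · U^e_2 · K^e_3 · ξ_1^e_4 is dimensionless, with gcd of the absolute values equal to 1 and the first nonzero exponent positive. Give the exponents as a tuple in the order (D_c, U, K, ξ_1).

M: e_1·(0) + e_2·(0) + e_3·(1) + e_4·(2) = 0
L: e_1·(2) + e_2·(1) + e_3·(-1) + e_4·(-2) = 0
T: e_1·(-1) + e_2·(-1) + e_3·(-2) + e_4·(-2) = 0
Solving this homogeneous linear system for the smallest-integer solution (first nonzero entry positive) gives (2, -4, 2, -1).

(2, -4, 2, -1)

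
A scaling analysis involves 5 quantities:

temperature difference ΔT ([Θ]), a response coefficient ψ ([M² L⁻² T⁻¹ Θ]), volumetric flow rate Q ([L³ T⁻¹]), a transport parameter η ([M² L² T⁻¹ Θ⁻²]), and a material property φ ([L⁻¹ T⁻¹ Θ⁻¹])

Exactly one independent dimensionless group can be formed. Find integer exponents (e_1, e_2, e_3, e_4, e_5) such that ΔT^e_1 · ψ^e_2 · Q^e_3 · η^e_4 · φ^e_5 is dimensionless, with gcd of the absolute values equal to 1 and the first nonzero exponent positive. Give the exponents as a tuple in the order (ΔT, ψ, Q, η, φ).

M: e_1·(0) + e_2·(2) + e_3·(0) + e_4·(2) + e_5·(0) = 0
L: e_1·(0) + e_2·(-2) + e_3·(3) + e_4·(2) + e_5·(-1) = 0
T: e_1·(0) + e_2·(-1) + e_3·(-1) + e_4·(-1) + e_5·(-1) = 0
Θ: e_1·(1) + e_2·(1) + e_3·(0) + e_4·(-2) + e_5·(-1) = 0
Solving this homogeneous linear system for the smallest-integer solution (first nonzero entry positive) gives (4, -1, -1, 1, 1).

(4, -1, -1, 1, 1)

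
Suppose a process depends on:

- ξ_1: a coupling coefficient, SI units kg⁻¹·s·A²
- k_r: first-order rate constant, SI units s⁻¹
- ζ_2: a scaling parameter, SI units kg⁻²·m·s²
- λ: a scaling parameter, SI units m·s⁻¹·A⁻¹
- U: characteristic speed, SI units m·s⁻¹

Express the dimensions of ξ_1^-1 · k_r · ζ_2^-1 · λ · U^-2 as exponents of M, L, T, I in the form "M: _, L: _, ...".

M: 3, L: -2, T: -3, I: -3

Collect each base-dimension exponent across the product:
  M: −(-1) + (0) − (-2) + (0) − 2·(0) = 3
  L: −(0) + (0) − (1) + (1) − 2·(1) = -2
  T: −(1) + (-1) − (2) + (-1) − 2·(-1) = -3
  I: −(2) + (0) − (0) + (-1) − 2·(0) = -3
So the dimensions are [M³ L⁻² T⁻³ I⁻³].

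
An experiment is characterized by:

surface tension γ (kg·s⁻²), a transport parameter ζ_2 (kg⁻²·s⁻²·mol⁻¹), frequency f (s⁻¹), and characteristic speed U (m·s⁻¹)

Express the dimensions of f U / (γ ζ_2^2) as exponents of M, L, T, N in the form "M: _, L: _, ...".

M: 3, L: 1, T: 4, N: 2

Collect each base-dimension exponent across the product:
  M: −(1) − 2·(-2) + (0) + (0) = 3
  L: −(0) − 2·(0) + (0) + (1) = 1
  T: −(-2) − 2·(-2) + (-1) + (-1) = 4
  N: −(0) − 2·(-1) + (0) + (0) = 2
So the dimensions are [M³ L T⁴ N²].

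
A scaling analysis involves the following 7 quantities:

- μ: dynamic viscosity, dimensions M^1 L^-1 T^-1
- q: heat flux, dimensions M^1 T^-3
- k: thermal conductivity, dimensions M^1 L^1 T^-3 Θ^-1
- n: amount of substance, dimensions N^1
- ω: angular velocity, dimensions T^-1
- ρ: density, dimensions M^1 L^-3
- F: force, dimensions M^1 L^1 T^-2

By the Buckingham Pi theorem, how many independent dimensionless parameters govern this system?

2

There are 7 variables and 5 base dimensions (M, L, T, Θ, N).
The dimension matrix has rank 5.
Independent dimensionless groups: 7 − 5 = 2.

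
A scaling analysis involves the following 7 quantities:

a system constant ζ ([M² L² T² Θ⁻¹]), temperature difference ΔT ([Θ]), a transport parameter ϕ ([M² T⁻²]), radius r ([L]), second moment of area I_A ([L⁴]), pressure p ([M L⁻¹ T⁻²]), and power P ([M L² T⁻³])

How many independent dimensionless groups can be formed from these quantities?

There are 7 variables and 4 base dimensions (M, L, T, Θ).
The dimension matrix has rank 4.
Independent dimensionless groups: 7 − 4 = 3.

3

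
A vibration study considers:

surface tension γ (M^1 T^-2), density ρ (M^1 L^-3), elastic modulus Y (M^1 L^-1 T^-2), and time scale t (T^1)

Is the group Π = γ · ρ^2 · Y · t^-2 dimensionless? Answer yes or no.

Sum the exponent of each base dimension across the product:
  M: [γ]_M + 2·[ρ]_M + [Y]_M − 2·[t]_M = (1) + 2·(1) + (1) − 2·(0) = 4
  L: [γ]_L + 2·[ρ]_L + [Y]_L − 2·[t]_L = (0) + 2·(-3) + (-1) − 2·(0) = -7
  T: [γ]_T + 2·[ρ]_T + [Y]_T − 2·[t]_T = (-2) + 2·(0) + (-2) − 2·(1) = -6
Net dimensions [M⁴ L⁻⁷ T⁻⁶] ≠ [1] — not dimensionless.

no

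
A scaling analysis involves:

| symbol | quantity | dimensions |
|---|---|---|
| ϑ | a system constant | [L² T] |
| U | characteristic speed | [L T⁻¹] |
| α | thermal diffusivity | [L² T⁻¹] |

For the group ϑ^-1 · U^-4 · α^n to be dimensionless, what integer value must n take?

Balance the L exponent: (2)·n from α, plus −(2) − 4·(1) = -6 from the rest, must sum to zero.
2n − 6 = 0, so n = 3.

3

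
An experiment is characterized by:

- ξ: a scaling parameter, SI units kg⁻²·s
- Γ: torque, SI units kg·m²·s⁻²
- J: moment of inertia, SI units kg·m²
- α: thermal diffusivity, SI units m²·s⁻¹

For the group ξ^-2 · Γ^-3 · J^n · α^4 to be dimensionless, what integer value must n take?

Balance the M exponent: (1)·n from J, plus −2·(-2) − 3·(1) + 4·(0) = 1 from the rest, must sum to zero.
n + 1 = 0, so n = -1.

-1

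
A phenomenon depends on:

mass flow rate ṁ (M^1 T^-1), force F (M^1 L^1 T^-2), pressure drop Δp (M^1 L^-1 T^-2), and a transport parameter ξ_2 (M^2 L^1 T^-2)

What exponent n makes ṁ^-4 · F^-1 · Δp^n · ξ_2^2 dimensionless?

1

Balance the M exponent: (1)·n from Δp, plus −4·(1) − (1) + 2·(2) = -1 from the rest, must sum to zero.
n − 1 = 0, so n = 1.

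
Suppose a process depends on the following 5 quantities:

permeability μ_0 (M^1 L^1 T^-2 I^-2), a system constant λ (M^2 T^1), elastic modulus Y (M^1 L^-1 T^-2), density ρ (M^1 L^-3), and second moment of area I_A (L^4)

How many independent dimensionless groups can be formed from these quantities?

There are 5 variables and 4 base dimensions (M, L, T, I).
The dimension matrix has rank 4.
Independent dimensionless groups: 5 − 4 = 1.

1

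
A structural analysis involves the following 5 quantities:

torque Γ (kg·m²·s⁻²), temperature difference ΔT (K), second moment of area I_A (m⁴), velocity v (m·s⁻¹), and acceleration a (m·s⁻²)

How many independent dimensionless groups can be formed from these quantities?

1

There are 5 variables and 4 base dimensions (M, L, T, Θ).
The dimension matrix has rank 4.
Independent dimensionless groups: 5 − 4 = 1.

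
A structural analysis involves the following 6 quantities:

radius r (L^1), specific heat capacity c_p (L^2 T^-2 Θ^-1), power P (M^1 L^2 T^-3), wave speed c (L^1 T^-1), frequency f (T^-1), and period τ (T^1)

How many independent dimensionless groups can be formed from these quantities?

There are 6 variables and 4 base dimensions (M, L, T, Θ).
The dimension matrix has rank 4.
Independent dimensionless groups: 6 − 4 = 2.

2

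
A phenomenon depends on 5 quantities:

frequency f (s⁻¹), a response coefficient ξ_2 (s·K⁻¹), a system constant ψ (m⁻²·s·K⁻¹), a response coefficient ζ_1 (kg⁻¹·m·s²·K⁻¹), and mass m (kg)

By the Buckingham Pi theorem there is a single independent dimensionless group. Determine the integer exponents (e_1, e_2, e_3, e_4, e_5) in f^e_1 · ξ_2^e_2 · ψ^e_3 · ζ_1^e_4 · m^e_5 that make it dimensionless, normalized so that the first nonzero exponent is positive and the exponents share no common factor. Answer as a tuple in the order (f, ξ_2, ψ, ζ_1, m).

M: e_1·(0) + e_2·(0) + e_3·(0) + e_4·(-1) + e_5·(1) = 0
L: e_1·(0) + e_2·(0) + e_3·(-2) + e_4·(1) + e_5·(0) = 0
T: e_1·(-1) + e_2·(1) + e_3·(1) + e_4·(2) + e_5·(0) = 0
Θ: e_1·(0) + e_2·(-1) + e_3·(-1) + e_4·(-1) + e_5·(0) = 0
Solving this homogeneous linear system for the smallest-integer solution (first nonzero entry positive) gives (2, -3, 1, 2, 2).

(2, -3, 1, 2, 2)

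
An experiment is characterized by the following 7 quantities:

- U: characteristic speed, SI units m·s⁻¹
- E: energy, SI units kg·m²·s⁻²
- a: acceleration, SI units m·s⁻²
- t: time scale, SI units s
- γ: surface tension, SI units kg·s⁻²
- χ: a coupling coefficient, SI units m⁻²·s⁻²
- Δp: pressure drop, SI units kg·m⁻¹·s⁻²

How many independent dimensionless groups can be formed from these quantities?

There are 7 variables and 3 base dimensions (M, L, T).
The dimension matrix has rank 3.
Independent dimensionless groups: 7 − 3 = 4.

4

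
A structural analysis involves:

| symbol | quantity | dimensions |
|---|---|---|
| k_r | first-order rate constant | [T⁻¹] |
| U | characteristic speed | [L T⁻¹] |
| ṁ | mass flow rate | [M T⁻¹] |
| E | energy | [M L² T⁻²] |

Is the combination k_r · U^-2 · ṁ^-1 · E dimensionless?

yes

Sum the exponent of each base dimension across the product:
  M: [k_r]_M − 2·[U]_M − [ṁ]_M + [E]_M = (0) − 2·(0) − (1) + (1) = 0
  L: [k_r]_L − 2·[U]_L − [ṁ]_L + [E]_L = (0) − 2·(1) − (0) + (2) = 0
  T: [k_r]_T − 2·[U]_T − [ṁ]_T + [E]_T = (-1) − 2·(-1) − (-1) + (-2) = 0
All base exponents vanish — dimensionless.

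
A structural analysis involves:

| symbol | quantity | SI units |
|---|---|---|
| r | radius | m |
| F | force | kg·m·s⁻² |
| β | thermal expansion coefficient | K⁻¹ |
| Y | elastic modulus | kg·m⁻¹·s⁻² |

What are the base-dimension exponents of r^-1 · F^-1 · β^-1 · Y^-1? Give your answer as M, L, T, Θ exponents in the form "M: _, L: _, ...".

M: -2, L: -1, T: 4, Θ: 1

Collect each base-dimension exponent across the product:
  M: −(0) − (1) − (0) − (1) = -2
  L: −(1) − (1) − (0) − (-1) = -1
  T: −(0) − (-2) − (0) − (-2) = 4
  Θ: −(0) − (0) − (-1) − (0) = 1
So the dimensions are [M⁻² L⁻¹ T⁴ Θ].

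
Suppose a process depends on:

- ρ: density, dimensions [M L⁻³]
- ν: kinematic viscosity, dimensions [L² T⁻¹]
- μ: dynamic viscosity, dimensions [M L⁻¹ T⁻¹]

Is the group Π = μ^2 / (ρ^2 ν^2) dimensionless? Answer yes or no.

yes

Sum the exponent of each base dimension across the product:
  M: −2·[ρ]_M − 2·[ν]_M + 2·[μ]_M = −2·(1) − 2·(0) + 2·(1) = 0
  L: −2·[ρ]_L − 2·[ν]_L + 2·[μ]_L = −2·(-3) − 2·(2) + 2·(-1) = 0
  T: −2·[ρ]_T − 2·[ν]_T + 2·[μ]_T = −2·(0) − 2·(-1) + 2·(-1) = 0
All base exponents vanish — dimensionless.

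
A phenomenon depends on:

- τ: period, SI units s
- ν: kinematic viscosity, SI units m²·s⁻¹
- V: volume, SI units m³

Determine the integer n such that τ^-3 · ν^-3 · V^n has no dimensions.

Balance the L exponent: (3)·n from V, plus −3·(0) − 3·(2) = -6 from the rest, must sum to zero.
3n − 6 = 0, so n = 2.

2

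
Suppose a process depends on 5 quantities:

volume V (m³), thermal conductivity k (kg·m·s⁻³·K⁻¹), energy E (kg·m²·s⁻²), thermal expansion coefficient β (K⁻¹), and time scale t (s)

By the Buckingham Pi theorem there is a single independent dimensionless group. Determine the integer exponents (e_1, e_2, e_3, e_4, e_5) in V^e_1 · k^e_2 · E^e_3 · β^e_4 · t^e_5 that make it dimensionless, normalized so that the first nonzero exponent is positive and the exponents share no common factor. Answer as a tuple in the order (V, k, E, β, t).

M: e_1·(0) + e_2·(1) + e_3·(1) + e_4·(0) + e_5·(0) = 0
L: e_1·(3) + e_2·(1) + e_3·(2) + e_4·(0) + e_5·(0) = 0
T: e_1·(0) + e_2·(-3) + e_3·(-2) + e_4·(0) + e_5·(1) = 0
Θ: e_1·(0) + e_2·(-1) + e_3·(0) + e_4·(-1) + e_5·(0) = 0
Solving this homogeneous linear system for the smallest-integer solution (first nonzero entry positive) gives (1, 3, -3, -3, 3).

(1, 3, -3, -3, 3)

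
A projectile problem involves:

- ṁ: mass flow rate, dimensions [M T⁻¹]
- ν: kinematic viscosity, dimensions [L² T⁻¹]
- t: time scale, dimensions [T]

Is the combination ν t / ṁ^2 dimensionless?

no

Sum the exponent of each base dimension across the product:
  M: −2·[ṁ]_M + [ν]_M + [t]_M = −2·(1) + (0) + (0) = -2
  L: −2·[ṁ]_L + [ν]_L + [t]_L = −2·(0) + (2) + (0) = 2
  T: −2·[ṁ]_T + [ν]_T + [t]_T = −2·(-1) + (-1) + (1) = 2
Net dimensions [M⁻² L² T²] ≠ [1] — not dimensionless.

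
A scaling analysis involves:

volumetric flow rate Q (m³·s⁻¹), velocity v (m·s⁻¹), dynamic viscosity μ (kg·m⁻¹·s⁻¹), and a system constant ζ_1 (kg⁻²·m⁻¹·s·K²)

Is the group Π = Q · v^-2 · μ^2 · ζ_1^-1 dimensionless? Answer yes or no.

Sum the exponent of each base dimension across the product:
  M: [Q]_M − 2·[v]_M + 2·[μ]_M − [ζ_1]_M = (0) − 2·(0) + 2·(1) − (-2) = 4
  L: [Q]_L − 2·[v]_L + 2·[μ]_L − [ζ_1]_L = (3) − 2·(1) + 2·(-1) − (-1) = 0
  T: [Q]_T − 2·[v]_T + 2·[μ]_T − [ζ_1]_T = (-1) − 2·(-1) + 2·(-1) − (1) = -2
  Θ: [Q]_Θ − 2·[v]_Θ + 2·[μ]_Θ − [ζ_1]_Θ = (0) − 2·(0) + 2·(0) − (2) = -2
Net dimensions [M⁴ T⁻² Θ⁻²] ≠ [1] — not dimensionless.

no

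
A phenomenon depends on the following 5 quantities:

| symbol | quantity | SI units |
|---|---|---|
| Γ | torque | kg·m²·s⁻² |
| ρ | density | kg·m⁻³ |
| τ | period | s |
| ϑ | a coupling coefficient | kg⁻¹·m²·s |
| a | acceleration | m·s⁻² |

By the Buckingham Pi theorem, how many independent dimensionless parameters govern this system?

There are 5 variables and 3 base dimensions (M, L, T).
The dimension matrix has rank 3.
Independent dimensionless groups: 5 − 3 = 2.

2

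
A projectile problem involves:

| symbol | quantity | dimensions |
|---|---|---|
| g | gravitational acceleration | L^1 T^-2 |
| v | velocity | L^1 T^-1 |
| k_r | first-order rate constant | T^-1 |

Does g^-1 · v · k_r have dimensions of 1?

yes

Sum the exponent of each base dimension across the product:
  L: −[g]_L + [v]_L + [k_r]_L = −(1) + (1) + (0) = 0
  T: −[g]_T + [v]_T + [k_r]_T = −(-2) + (-1) + (-1) = 0
All base exponents vanish — dimensionless.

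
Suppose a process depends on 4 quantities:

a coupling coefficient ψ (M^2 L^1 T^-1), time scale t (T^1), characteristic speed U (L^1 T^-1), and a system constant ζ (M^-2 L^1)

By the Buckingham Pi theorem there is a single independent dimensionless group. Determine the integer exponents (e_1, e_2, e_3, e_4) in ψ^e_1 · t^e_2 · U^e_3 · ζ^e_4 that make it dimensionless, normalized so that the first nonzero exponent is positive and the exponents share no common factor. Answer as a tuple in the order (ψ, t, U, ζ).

M: e_1·(2) + e_2·(0) + e_3·(0) + e_4·(-2) = 0
L: e_1·(1) + e_2·(0) + e_3·(1) + e_4·(1) = 0
T: e_1·(-1) + e_2·(1) + e_3·(-1) + e_4·(0) = 0
Solving this homogeneous linear system for the smallest-integer solution (first nonzero entry positive) gives (1, -1, -2, 1).

(1, -1, -2, 1)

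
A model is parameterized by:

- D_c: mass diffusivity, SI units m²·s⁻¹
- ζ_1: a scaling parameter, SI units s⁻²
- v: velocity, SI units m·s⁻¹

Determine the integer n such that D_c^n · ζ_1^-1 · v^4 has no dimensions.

-2

Balance the L exponent: (2)·n from D_c, plus −(0) + 4·(1) = 4 from the rest, must sum to zero.
2n + 4 = 0, so n = -2.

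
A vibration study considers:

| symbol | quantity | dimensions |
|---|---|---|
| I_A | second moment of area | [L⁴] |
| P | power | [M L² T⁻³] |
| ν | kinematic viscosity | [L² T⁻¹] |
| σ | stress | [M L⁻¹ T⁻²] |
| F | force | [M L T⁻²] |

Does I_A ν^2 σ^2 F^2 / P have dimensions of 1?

Sum the exponent of each base dimension across the product:
  M: [I_A]_M − [P]_M + 2·[ν]_M + 2·[σ]_M + 2·[F]_M = (0) − (1) + 2·(0) + 2·(1) + 2·(1) = 3
  L: [I_A]_L − [P]_L + 2·[ν]_L + 2·[σ]_L + 2·[F]_L = (4) − (2) + 2·(2) + 2·(-1) + 2·(1) = 6
  T: [I_A]_T − [P]_T + 2·[ν]_T + 2·[σ]_T + 2·[F]_T = (0) − (-3) + 2·(-1) + 2·(-2) + 2·(-2) = -7
Net dimensions [M³ L⁶ T⁻⁷] ≠ [1] — not dimensionless.

no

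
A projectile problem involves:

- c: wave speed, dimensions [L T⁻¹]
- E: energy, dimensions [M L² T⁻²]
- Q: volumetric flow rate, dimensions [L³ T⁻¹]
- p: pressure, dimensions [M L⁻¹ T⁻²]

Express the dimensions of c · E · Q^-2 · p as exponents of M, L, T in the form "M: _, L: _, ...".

Collect each base-dimension exponent across the product:
  M: (0) + (1) − 2·(0) + (1) = 2
  L: (1) + (2) − 2·(3) + (-1) = -4
  T: (-1) + (-2) − 2·(-1) + (-2) = -3
So the dimensions are [M² L⁻⁴ T⁻³].

M: 2, L: -4, T: -3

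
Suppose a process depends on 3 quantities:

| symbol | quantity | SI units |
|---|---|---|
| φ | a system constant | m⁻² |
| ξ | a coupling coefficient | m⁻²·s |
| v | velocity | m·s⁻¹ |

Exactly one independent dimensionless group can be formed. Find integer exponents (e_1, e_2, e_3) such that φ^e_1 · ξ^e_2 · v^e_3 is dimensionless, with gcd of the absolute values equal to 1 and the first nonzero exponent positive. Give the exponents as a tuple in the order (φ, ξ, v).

L: e_1·(-2) + e_2·(-2) + e_3·(1) = 0
T: e_1·(0) + e_2·(1) + e_3·(-1) = 0
Solving this homogeneous linear system for the smallest-integer solution (first nonzero entry positive) gives (1, -2, -2).

(1, -2, -2)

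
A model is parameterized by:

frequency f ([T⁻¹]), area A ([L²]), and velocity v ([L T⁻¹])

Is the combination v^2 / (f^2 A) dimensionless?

yes

Sum the exponent of each base dimension across the product:
  L: −2·[f]_L − [A]_L + 2·[v]_L = −2·(0) − (2) + 2·(1) = 0
  T: −2·[f]_T − [A]_T + 2·[v]_T = −2·(-1) − (0) + 2·(-1) = 0
All base exponents vanish — dimensionless.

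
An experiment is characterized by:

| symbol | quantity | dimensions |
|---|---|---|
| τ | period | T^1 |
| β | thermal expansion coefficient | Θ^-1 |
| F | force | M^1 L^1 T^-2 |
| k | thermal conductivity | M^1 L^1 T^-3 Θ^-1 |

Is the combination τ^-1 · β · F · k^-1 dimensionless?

Sum the exponent of each base dimension across the product:
  M: −[τ]_M + [β]_M + [F]_M − [k]_M = −(0) + (0) + (1) − (1) = 0
  L: −[τ]_L + [β]_L + [F]_L − [k]_L = −(0) + (0) + (1) − (1) = 0
  T: −[τ]_T + [β]_T + [F]_T − [k]_T = −(1) + (0) + (-2) − (-3) = 0
  Θ: −[τ]_Θ + [β]_Θ + [F]_Θ − [k]_Θ = −(0) + (-1) + (0) − (-1) = 0
All base exponents vanish — dimensionless.

yes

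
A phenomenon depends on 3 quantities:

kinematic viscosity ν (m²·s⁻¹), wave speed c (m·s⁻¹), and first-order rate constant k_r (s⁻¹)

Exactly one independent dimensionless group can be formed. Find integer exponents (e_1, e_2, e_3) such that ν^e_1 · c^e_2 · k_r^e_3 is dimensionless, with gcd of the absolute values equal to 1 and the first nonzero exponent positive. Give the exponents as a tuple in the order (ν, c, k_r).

L: e_1·(2) + e_2·(1) + e_3·(0) = 0
T: e_1·(-1) + e_2·(-1) + e_3·(-1) = 0
Solving this homogeneous linear system for the smallest-integer solution (first nonzero entry positive) gives (1, -2, 1).

(1, -2, 1)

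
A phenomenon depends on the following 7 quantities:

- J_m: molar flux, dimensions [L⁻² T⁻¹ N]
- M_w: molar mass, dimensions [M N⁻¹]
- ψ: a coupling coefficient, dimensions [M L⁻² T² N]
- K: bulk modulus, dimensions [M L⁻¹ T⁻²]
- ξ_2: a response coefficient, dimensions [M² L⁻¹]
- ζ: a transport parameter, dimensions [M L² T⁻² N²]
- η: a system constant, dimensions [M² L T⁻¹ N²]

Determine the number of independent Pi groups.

There are 7 variables and 4 base dimensions (M, L, T, N).
The dimension matrix has rank 4.
Independent dimensionless groups: 7 − 4 = 3.

3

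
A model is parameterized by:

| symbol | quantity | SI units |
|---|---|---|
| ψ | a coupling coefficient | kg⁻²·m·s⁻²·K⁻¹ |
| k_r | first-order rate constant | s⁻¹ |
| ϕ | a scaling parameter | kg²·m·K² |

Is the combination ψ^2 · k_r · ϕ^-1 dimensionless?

no

Sum the exponent of each base dimension across the product:
  M: 2·[ψ]_M + [k_r]_M − [ϕ]_M = 2·(-2) + (0) − (2) = -6
  L: 2·[ψ]_L + [k_r]_L − [ϕ]_L = 2·(1) + (0) − (1) = 1
  T: 2·[ψ]_T + [k_r]_T − [ϕ]_T = 2·(-2) + (-1) − (0) = -5
  Θ: 2·[ψ]_Θ + [k_r]_Θ − [ϕ]_Θ = 2·(-1) + (0) − (2) = -4
Net dimensions [M⁻⁶ L T⁻⁵ Θ⁻⁴] ≠ [1] — not dimensionless.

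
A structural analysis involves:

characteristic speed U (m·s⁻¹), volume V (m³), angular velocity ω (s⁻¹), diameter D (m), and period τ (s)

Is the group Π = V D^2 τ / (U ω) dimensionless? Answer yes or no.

Sum the exponent of each base dimension across the product:
  L: −[U]_L + [V]_L − [ω]_L + 2·[D]_L + [τ]_L = −(1) + (3) − (0) + 2·(1) + (0) = 4
  T: −[U]_T + [V]_T − [ω]_T + 2·[D]_T + [τ]_T = −(-1) + (0) − (-1) + 2·(0) + (1) = 3
Net dimensions [L⁴ T³] ≠ [1] — not dimensionless.

no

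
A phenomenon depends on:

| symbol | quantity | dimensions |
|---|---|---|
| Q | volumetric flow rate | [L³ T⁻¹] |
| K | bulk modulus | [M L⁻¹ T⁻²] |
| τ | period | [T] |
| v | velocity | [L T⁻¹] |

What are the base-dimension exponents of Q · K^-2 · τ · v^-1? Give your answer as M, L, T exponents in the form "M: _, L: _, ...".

M: -2, L: 4, T: 5

Collect each base-dimension exponent across the product:
  M: (0) − 2·(1) + (0) − (0) = -2
  L: (3) − 2·(-1) + (0) − (1) = 4
  T: (-1) − 2·(-2) + (1) − (-1) = 5
So the dimensions are [M⁻² L⁴ T⁵].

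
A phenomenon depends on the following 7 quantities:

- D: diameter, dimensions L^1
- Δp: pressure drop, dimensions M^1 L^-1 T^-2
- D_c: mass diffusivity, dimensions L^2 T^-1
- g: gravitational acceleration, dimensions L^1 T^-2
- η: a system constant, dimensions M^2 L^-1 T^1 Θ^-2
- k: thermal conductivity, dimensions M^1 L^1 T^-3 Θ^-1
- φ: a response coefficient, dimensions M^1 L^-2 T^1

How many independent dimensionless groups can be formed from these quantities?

3

There are 7 variables and 4 base dimensions (M, L, T, Θ).
The dimension matrix has rank 4.
Independent dimensionless groups: 7 − 4 = 3.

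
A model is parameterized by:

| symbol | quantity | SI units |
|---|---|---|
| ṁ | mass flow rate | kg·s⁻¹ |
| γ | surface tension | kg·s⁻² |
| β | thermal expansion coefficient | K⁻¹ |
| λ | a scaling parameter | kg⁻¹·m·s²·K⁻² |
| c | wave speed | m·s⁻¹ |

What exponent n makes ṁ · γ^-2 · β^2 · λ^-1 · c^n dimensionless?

1

Balance the L exponent: (1)·n from c, plus (0) − 2·(0) + 2·(0) − (1) = -1 from the rest, must sum to zero.
n − 1 = 0, so n = 1.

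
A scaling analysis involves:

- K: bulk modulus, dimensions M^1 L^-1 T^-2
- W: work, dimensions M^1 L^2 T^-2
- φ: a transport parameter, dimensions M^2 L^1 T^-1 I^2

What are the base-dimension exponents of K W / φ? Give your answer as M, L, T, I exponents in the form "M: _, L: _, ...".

M: 0, L: 0, T: -3, I: -2

Collect each base-dimension exponent across the product:
  M: (1) + (1) − (2) = 0
  L: (-1) + (2) − (1) = 0
  T: (-2) + (-2) − (-1) = -3
  I: (0) + (0) − (2) = -2
So the dimensions are [T⁻³ I⁻²].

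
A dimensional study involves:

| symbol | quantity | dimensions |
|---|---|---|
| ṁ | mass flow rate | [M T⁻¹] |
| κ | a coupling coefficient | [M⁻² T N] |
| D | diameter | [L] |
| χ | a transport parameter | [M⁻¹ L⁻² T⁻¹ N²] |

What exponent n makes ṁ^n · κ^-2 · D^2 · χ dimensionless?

Balance the M exponent: (1)·n from ṁ, plus −2·(-2) + 2·(0) + (-1) = 3 from the rest, must sum to zero.
n + 3 = 0, so n = -3.

-3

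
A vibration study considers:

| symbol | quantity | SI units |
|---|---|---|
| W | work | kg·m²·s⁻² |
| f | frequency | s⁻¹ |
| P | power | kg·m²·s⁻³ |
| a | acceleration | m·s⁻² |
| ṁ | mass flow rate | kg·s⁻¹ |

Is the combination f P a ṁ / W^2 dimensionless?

Sum the exponent of each base dimension across the product:
  M: −2·[W]_M + [f]_M + [P]_M + [a]_M + [ṁ]_M = −2·(1) + (0) + (1) + (0) + (1) = 0
  L: −2·[W]_L + [f]_L + [P]_L + [a]_L + [ṁ]_L = −2·(2) + (0) + (2) + (1) + (0) = -1
  T: −2·[W]_T + [f]_T + [P]_T + [a]_T + [ṁ]_T = −2·(-2) + (-1) + (-3) + (-2) + (-1) = -3
Net dimensions [L⁻¹ T⁻³] ≠ [1] — not dimensionless.

no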